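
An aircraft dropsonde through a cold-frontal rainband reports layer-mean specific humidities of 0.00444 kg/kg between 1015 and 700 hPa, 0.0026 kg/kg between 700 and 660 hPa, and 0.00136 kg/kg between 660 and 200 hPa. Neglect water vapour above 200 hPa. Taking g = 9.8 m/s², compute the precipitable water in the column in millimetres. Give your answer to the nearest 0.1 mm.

Precipitable water is the column-integrated vapour mass per unit area: PW = (1/g) Σ q̄ Δp, with q in kg/kg and Δp in Pa (1 kg/m² of water = 1 mm).
Layer 1015–700 hPa: Δp = 315 hPa = 31500 Pa, q̄ = 0.00444 kg/kg → 0.00444 × 31500 / 9.8 = 14.27 mm
Layer 700–660 hPa: Δp = 40 hPa = 4000 Pa, q̄ = 0.0026 kg/kg → 0.0026 × 4000 / 9.8 = 1.06 mm
Layer 660–200 hPa: Δp = 460 hPa = 46000 Pa, q̄ = 0.00136 kg/kg → 0.00136 × 46000 / 9.8 = 6.38 mm
PW = 14.27 + 1.06 + 6.38 = 21.71 ≈ 21.7 mm.

PW ≈ 21.7 mm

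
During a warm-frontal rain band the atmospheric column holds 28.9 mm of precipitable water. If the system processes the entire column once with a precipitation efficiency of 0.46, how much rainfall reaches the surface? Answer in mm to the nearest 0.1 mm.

rainfall ≈ 13.3 mm

Rainfall = ε × PW = 0.46 × 28.9 = 13.3 mm.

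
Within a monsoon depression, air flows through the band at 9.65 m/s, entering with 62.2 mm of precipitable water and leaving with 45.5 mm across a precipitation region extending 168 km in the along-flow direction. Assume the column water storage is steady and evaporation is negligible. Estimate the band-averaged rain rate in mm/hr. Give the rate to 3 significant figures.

R ≈ 3.45 mm/hr

Column moisture flux per unit crosswind length is F = V × PW.
Inflow: F_in = 9.65 × 62.2 = 600.23 mm·m/s
Outflow: F_out = 9.65 × 45.5 = 439.075 mm·m/s
Steady-state rate R = (F_in − F_out)/L = (600.23 − 439.075) / 168000 m = 9.593e-04 mm/s.
R = 9.593e-04 × 3600 = 3.45 mm/hr.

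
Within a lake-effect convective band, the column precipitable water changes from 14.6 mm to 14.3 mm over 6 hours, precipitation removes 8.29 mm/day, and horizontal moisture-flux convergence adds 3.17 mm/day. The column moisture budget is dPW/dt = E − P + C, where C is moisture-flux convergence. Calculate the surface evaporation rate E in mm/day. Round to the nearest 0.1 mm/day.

E ≈ 3.9 mm/day

dPW/dt = (14.3 − 14.6) mm / (6/24 day) = -1.200 mm/day.
E = dPW/dt + P − C = (-1.200) + 8.29 − (3.17) = 3.9 mm/day.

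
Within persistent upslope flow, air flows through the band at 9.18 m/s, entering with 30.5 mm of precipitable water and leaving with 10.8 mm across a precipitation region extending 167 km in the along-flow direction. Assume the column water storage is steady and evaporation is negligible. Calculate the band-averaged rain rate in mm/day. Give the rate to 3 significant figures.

Column moisture flux per unit crosswind length is F = V × PW.
Inflow: F_in = 9.18 × 30.5 = 279.99 mm·m/s
Outflow: F_out = 9.18 × 10.8 = 99.144 mm·m/s
Steady-state rate R = (F_in − F_out)/L = (279.99 − 99.144) / 167000 m = 1.083e-03 mm/s.
R = 1.083e-03 × 3600 × 24 = 93.6 mm/day.

R ≈ 93.6 mm/day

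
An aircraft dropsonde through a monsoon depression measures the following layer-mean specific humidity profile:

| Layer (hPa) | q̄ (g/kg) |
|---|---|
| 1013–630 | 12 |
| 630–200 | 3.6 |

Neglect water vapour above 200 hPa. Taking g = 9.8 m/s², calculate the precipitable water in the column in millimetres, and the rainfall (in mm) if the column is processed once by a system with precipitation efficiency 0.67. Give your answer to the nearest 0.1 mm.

Precipitable water is the column-integrated vapour mass per unit area: PW = (1/g) Σ q̄ Δp, with q in kg/kg and Δp in Pa (1 kg/m² of water = 1 mm).
Layer 1013–630 hPa: Δp = 383 hPa = 38300 Pa, q̄ = 0.012 kg/kg → 0.012 × 38300 / 9.8 = 46.90 mm
Layer 630–200 hPa: Δp = 430 hPa = 43000 Pa, q̄ = 0.0036 kg/kg → 0.0036 × 43000 / 9.8 = 15.80 mm
PW = 46.90 + 15.80 = 62.70 ≈ 62.7 mm.
Rainfall = ε × PW = 0.67 × 62.7 = 42.0 mm.

PW ≈ 62.7 mm; rainfall ≈ 42.0 mm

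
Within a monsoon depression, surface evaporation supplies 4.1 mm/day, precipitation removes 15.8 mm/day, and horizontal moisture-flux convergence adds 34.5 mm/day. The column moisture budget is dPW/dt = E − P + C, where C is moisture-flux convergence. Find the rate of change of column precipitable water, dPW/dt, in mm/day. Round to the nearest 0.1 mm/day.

dPW/dt ≈ 22.8 mm/day

dPW/dt = E − P + C = 4.1 − 15.8 + (34.5) = 22.8 mm/day.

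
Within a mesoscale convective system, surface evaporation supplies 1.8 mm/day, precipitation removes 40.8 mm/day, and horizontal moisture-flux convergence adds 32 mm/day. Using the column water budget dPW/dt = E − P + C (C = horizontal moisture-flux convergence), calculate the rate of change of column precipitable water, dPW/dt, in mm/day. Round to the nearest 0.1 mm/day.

dPW/dt = E − P + C = 1.8 − 40.8 + (32) = -7.0 mm/day.

dPW/dt ≈ -7.0 mm/day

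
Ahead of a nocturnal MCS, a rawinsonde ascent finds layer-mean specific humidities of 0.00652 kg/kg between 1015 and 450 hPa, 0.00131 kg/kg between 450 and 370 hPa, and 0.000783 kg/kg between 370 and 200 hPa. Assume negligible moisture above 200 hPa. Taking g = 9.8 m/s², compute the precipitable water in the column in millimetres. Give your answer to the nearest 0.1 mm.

Precipitable water is the column-integrated vapour mass per unit area: PW = (1/g) Σ q̄ Δp, with q in kg/kg and Δp in Pa (1 kg/m² of water = 1 mm).
Layer 1015–450 hPa: Δp = 565 hPa = 56500 Pa, q̄ = 0.00652 kg/kg → 0.00652 × 56500 / 9.8 = 37.59 mm
Layer 450–370 hPa: Δp = 80 hPa = 8000 Pa, q̄ = 0.00131 kg/kg → 0.00131 × 8000 / 9.8 = 1.07 mm
Layer 370–200 hPa: Δp = 170 hPa = 17000 Pa, q̄ = 0.000783 kg/kg → 0.000783 × 17000 / 9.8 = 1.36 mm
PW = 37.59 + 1.07 + 1.36 = 40.02 ≈ 40.0 mm.

PW ≈ 40.0 mm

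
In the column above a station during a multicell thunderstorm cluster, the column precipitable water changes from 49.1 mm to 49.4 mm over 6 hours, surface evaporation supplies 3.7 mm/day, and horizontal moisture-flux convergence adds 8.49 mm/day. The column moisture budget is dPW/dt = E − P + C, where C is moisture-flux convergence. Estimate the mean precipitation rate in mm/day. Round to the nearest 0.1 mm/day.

P ≈ 11.0 mm/day

dPW/dt = (49.4 − 49.1) mm / (6/24 day) = +1.200 mm/day.
P = E + C − dPW/dt = 3.7 + (8.49) − (+1.200) = 11.0 mm/day.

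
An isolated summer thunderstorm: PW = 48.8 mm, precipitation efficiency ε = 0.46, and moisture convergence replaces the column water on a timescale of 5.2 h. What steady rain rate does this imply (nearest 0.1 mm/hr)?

R ≈ 4.3 mm/hr

Each overturning extracts ε × PW = 0.46 × 48.8 = 22.448 mm.
Rate = ε·PW / τ = 22.448 / 5.2 h = 4.3 mm/hr.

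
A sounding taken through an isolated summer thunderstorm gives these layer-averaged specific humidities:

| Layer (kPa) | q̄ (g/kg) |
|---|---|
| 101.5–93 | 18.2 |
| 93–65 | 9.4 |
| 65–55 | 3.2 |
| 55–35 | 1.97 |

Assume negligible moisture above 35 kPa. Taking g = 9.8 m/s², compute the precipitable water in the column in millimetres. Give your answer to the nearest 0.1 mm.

Precipitable water is the column-integrated vapour mass per unit area: PW = (1/g) Σ q̄ Δp, with q in kg/kg and Δp in Pa (1 kg/m² of water = 1 mm).
Layer 101.5–93 kPa: Δp = 85 hPa = 8500 Pa, q̄ = 0.0182 kg/kg → 0.0182 × 8500 / 9.8 = 15.79 mm
Layer 93–65 kPa: Δp = 280 hPa = 28000 Pa, q̄ = 0.0094 kg/kg → 0.0094 × 28000 / 9.8 = 26.86 mm
Layer 65–55 kPa: Δp = 100 hPa = 10000 Pa, q̄ = 0.0032 kg/kg → 0.0032 × 10000 / 9.8 = 3.27 mm
Layer 55–35 kPa: Δp = 200 hPa = 20000 Pa, q̄ = 0.00197 kg/kg → 0.00197 × 20000 / 9.8 = 4.02 mm
PW = 15.79 + 26.86 + 3.27 + 4.02 = 49.94 ≈ 49.9 mm.

PW ≈ 49.9 mm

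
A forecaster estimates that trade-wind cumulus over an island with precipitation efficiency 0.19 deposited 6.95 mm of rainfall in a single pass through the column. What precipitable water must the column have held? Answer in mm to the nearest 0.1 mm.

PW ≈ 36.6 mm

PW = rainfall / ε = 6.95 / 0.19 = 36.6 mm.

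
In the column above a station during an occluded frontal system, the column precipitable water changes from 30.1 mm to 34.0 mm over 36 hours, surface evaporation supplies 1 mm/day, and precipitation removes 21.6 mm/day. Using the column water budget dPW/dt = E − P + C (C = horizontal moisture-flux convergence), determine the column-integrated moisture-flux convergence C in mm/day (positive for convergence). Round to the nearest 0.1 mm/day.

dPW/dt = (34.0 − 30.1) mm / (36/24 day) = +2.600 mm/day.
C = dPW/dt − E + P = (+2.600) − 1 + 21.6 = 23.2 mm/day.

C ≈ 23.2 mm/day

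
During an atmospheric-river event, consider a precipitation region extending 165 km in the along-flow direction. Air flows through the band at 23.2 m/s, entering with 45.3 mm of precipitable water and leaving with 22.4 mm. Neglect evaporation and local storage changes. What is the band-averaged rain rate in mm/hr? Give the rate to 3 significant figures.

R ≈ 11.6 mm/hr

Column moisture flux per unit crosswind length is F = V × PW.
Inflow: F_in = 23.2 × 45.3 = 1050.96 mm·m/s
Outflow: F_out = 23.2 × 22.4 = 519.68 mm·m/s
Steady-state rate R = (F_in − F_out)/L = (1050.96 − 519.68) / 165000 m = 3.220e-03 mm/s.
R = 3.220e-03 × 3600 = 11.6 mm/hr.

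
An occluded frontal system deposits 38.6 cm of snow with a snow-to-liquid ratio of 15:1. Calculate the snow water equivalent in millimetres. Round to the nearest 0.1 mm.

SWE ≈ 25.7 mm

SWE = snow depth / ratio = 38.6 cm / 15 = 2.573 cm = 25.7 mm.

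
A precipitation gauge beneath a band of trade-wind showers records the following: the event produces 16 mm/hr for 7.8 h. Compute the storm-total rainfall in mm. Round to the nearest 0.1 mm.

Total = Σ Rᵢ Δtᵢ = 16 × 7.8
      = 124.8 = 124.8 mm.

total ≈ 124.8 mm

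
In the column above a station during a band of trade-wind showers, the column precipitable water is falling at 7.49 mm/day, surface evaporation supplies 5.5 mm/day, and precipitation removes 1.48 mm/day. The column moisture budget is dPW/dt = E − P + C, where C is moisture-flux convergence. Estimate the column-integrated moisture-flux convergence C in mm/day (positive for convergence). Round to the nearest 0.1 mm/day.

C ≈ -11.5 mm/day

dPW/dt = -7.49 mm/day.
C = dPW/dt − E + P = (-7.49) − 5.5 + 1.48 = -11.5 mm/day.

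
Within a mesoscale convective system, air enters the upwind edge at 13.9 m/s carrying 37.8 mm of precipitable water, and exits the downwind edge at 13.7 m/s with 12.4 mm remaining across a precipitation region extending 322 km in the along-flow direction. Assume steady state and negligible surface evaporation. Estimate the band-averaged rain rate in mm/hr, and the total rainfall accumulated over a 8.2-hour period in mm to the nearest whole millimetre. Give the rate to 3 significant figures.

Column moisture flux per unit crosswind length is F = V × PW.
Inflow: F_in = 13.9 × 37.8 = 525.42 mm·m/s
Outflow: F_out = 13.7 × 12.4 = 169.88 mm·m/s
Steady-state rate R = (F_in − F_out)/L = (525.42 − 169.88) / 322000 m = 1.104e-03 mm/s.
R = 1.104e-03 × 3600 = 3.97 mm/hr.
Over 8.2 h: total = 3.97 × 8.2 = 32.554 ≈ 33 mm.

R ≈ 3.97 mm/hr; total ≈ 33 mm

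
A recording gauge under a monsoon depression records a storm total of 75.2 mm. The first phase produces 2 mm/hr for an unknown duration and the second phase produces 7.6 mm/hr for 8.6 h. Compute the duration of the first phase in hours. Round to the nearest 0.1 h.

duration ≈ 4.9 h

Known phases: 7.6 × 8.6 = 65.36 mm.
Remaining depth = 75.2 − 65.36 = 9.84 mm.
Duration = 9.84 / 2 = 4.9 h.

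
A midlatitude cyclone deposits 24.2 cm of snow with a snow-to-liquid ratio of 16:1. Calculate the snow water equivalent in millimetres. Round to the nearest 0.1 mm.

SWE ≈ 15.1 mm

SWE = snow depth / ratio = 24.2 cm / 16 = 1.512 cm = 15.1 mm.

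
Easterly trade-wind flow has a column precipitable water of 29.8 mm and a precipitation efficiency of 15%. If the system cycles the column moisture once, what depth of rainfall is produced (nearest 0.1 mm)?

Rainfall = ε × PW = 0.15 × 29.8 = 4.5 mm.

rainfall ≈ 4.5 mm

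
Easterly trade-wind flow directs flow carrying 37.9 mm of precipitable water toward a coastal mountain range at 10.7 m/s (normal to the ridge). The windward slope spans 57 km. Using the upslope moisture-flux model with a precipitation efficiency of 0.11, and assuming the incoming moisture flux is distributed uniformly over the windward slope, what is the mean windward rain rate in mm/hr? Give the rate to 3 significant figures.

R ≈ 2.82 mm/hr

Incoming column moisture flux per unit ridge length: F = V × PW = 10.7 × 37.9 = 405.53 mm·m/s.
Spread over the 57 km slope with efficiency ε = 0.11: R = ε·F/W = 0.11 × 405.53 / 57000 m = 7.826e-04 mm/s.
R = 7.826e-04 × 3600 = 2.82 mm/hr.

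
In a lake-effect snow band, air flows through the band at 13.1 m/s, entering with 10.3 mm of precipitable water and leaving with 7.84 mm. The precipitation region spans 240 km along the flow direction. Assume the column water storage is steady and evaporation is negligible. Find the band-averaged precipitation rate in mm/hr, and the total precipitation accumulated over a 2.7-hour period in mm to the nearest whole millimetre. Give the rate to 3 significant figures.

R ≈ 0.483 mm/hr; total ≈ 1 mm

Column moisture flux per unit crosswind length is F = V × PW.
Inflow: F_in = 13.1 × 10.3 = 134.93 mm·m/s
Outflow: F_out = 13.1 × 7.84 = 102.704 mm·m/s
Steady-state rate R = (F_in − F_out)/L = (134.93 − 102.704) / 240000 m = 1.343e-04 mm/s.
R = 1.343e-04 × 3600 = 0.483 mm/hr.
Over 2.7 h: total = 0.483 × 2.7 = 1.3041 ≈ 1 mm.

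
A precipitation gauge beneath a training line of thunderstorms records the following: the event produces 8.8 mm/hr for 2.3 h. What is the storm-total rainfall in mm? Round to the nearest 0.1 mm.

total ≈ 20.2 mm

Total = Σ Rᵢ Δtᵢ = 8.8 × 2.3
      = 20.24 = 20.2 mm.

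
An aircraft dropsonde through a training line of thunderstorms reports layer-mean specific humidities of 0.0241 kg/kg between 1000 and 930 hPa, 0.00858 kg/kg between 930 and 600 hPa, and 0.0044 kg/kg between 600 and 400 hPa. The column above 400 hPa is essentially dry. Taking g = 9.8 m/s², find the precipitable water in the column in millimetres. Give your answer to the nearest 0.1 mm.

PW ≈ 55.1 mm

Precipitable water is the column-integrated vapour mass per unit area: PW = (1/g) Σ q̄ Δp, with q in kg/kg and Δp in Pa (1 kg/m² of water = 1 mm).
Layer 1000–930 hPa: Δp = 70 hPa = 7000 Pa, q̄ = 0.0241 kg/kg → 0.0241 × 7000 / 9.8 = 17.21 mm
Layer 930–600 hPa: Δp = 330 hPa = 33000 Pa, q̄ = 0.00858 kg/kg → 0.00858 × 33000 / 9.8 = 28.89 mm
Layer 600–400 hPa: Δp = 200 hPa = 20000 Pa, q̄ = 0.0044 kg/kg → 0.0044 × 20000 / 9.8 = 8.98 mm
PW = 17.21 + 28.89 + 8.98 = 55.08 ≈ 55.1 mm.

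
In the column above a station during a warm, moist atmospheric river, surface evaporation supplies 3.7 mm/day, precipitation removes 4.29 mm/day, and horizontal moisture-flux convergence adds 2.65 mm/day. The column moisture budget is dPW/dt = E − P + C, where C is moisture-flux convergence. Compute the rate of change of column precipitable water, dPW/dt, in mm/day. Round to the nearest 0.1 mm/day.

dPW/dt = E − P + C = 3.7 − 4.29 + (2.65) = 2.1 mm/day.

dPW/dt ≈ 2.1 mm/day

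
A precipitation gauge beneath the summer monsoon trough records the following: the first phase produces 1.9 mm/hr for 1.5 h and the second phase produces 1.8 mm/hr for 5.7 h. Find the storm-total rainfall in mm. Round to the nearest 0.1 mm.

total ≈ 13.1 mm

Total = Σ Rᵢ Δtᵢ = 1.9 × 1.5 + 1.8 × 5.7
      = 2.85 + 10.26 = 13.1 mm.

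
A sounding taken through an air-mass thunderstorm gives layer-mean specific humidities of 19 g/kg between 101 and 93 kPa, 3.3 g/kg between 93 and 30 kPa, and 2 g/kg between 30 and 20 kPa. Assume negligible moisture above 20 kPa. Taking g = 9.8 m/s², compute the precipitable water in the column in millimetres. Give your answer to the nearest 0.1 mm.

PW ≈ 38.8 mm

Precipitable water is the column-integrated vapour mass per unit area: PW = (1/g) Σ q̄ Δp, with q in kg/kg and Δp in Pa (1 kg/m² of water = 1 mm).
Layer 101–93 kPa: Δp = 80 hPa = 8000 Pa, q̄ = 0.019 kg/kg → 0.019 × 8000 / 9.8 = 15.51 mm
Layer 93–30 kPa: Δp = 630 hPa = 63000 Pa, q̄ = 0.0033 kg/kg → 0.0033 × 63000 / 9.8 = 21.21 mm
Layer 30–20 kPa: Δp = 100 hPa = 10000 Pa, q̄ = 0.002 kg/kg → 0.002 × 10000 / 9.8 = 2.04 mm
PW = 15.51 + 21.21 + 2.04 = 38.76 ≈ 38.8 mm.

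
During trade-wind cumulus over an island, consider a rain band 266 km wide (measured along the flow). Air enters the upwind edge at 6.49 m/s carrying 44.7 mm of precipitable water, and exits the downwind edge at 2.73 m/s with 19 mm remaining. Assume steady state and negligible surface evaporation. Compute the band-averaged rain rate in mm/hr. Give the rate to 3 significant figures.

Column moisture flux per unit crosswind length is F = V × PW.
Inflow: F_in = 6.49 × 44.7 = 290.103 mm·m/s
Outflow: F_out = 2.73 × 19 = 51.87 mm·m/s
Steady-state rate R = (F_in − F_out)/L = (290.103 − 51.87) / 266000 m = 8.956e-04 mm/s.
R = 8.956e-04 × 3600 = 3.22 mm/hr.

R ≈ 3.22 mm/hr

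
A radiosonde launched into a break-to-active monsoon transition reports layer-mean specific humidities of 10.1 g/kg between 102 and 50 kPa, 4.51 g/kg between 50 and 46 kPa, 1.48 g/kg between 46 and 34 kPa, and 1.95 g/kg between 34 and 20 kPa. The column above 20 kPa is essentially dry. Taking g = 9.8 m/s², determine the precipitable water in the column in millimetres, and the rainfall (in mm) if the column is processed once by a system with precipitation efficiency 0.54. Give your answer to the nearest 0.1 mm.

Precipitable water is the column-integrated vapour mass per unit area: PW = (1/g) Σ q̄ Δp, with q in kg/kg and Δp in Pa (1 kg/m² of water = 1 mm).
Layer 102–50 kPa: Δp = 520 hPa = 52000 Pa, q̄ = 0.0101 kg/kg → 0.0101 × 52000 / 9.8 = 53.59 mm
Layer 50–46 kPa: Δp = 40 hPa = 4000 Pa, q̄ = 0.00451 kg/kg → 0.00451 × 4000 / 9.8 = 1.84 mm
Layer 46–34 kPa: Δp = 120 hPa = 12000 Pa, q̄ = 0.00148 kg/kg → 0.00148 × 12000 / 9.8 = 1.81 mm
Layer 34–20 kPa: Δp = 140 hPa = 14000 Pa, q̄ = 0.00195 kg/kg → 0.00195 × 14000 / 9.8 = 2.79 mm
PW = 53.59 + 1.84 + 1.81 + 2.79 = 60.03 ≈ 60.0 mm.
Rainfall = ε × PW = 0.54 × 60.0 = 32.4 mm.

PW ≈ 60.0 mm; rainfall ≈ 32.4 mm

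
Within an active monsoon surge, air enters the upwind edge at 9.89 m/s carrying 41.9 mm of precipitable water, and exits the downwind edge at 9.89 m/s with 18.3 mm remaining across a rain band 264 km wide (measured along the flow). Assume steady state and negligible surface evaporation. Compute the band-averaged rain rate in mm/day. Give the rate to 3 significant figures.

Column moisture flux per unit crosswind length is F = V × PW.
Inflow: F_in = 9.89 × 41.9 = 414.391 mm·m/s
Outflow: F_out = 9.89 × 18.3 = 180.987 mm·m/s
Steady-state rate R = (F_in − F_out)/L = (414.391 − 180.987) / 264000 m = 8.841e-04 mm/s.
R = 8.841e-04 × 3600 × 24 = 76.4 mm/day.

R ≈ 76.4 mm/day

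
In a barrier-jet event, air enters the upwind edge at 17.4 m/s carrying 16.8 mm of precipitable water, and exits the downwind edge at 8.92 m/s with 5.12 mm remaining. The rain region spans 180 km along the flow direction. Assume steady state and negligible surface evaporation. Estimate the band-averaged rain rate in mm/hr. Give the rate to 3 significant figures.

Column moisture flux per unit crosswind length is F = V × PW.
Inflow: F_in = 17.4 × 16.8 = 292.32 mm·m/s
Outflow: F_out = 8.92 × 5.12 = 45.6704 mm·m/s
Steady-state rate R = (F_in − F_out)/L = (292.32 − 45.6704) / 180000 m = 1.370e-03 mm/s.
R = 1.370e-03 × 3600 = 4.93 mm/hr.

R ≈ 4.93 mm/hr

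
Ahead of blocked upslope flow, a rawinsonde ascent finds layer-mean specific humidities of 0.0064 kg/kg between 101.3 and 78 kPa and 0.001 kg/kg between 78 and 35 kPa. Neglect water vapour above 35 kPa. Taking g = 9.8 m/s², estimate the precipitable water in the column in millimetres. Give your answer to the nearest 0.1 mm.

PW ≈ 19.6 mm

Precipitable water is the column-integrated vapour mass per unit area: PW = (1/g) Σ q̄ Δp, with q in kg/kg and Δp in Pa (1 kg/m² of water = 1 mm).
Layer 101.3–78 kPa: Δp = 233 hPa = 23300 Pa, q̄ = 0.0064 kg/kg → 0.0064 × 23300 / 9.8 = 15.22 mm
Layer 78–35 kPa: Δp = 430 hPa = 43000 Pa, q̄ = 0.001 kg/kg → 0.001 × 43000 / 9.8 = 4.39 mm
PW = 15.22 + 4.39 = 19.61 ≈ 19.6 mm.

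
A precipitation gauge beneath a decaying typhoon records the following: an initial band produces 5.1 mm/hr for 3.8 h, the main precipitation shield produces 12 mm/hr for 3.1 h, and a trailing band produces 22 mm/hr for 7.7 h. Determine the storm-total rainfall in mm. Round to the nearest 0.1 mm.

Total = Σ Rᵢ Δtᵢ = 5.1 × 3.8 + 12 × 3.1 + 22 × 7.7
      = 19.38 + 37.2 + 169.4 = 226.0 mm.

total ≈ 226.0 mm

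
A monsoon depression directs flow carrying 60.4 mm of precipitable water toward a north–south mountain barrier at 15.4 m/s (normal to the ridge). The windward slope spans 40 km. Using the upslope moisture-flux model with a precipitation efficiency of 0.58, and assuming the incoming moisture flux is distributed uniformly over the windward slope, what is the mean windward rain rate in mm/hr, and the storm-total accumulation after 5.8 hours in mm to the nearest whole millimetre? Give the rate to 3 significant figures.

Incoming column moisture flux per unit ridge length: F = V × PW = 15.4 × 60.4 = 930.16 mm·m/s.
Spread over the 40 km slope with efficiency ε = 0.58: R = ε·F/W = 0.58 × 930.16 / 40000 m = 1.349e-02 mm/s.
R = 1.349e-02 × 3600 = 48.6 mm/hr.
Over 5.8 h: total = 48.6 × 5.8 = 281.88 ≈ 282 mm.

R ≈ 48.6 mm/hr; total ≈ 282 mm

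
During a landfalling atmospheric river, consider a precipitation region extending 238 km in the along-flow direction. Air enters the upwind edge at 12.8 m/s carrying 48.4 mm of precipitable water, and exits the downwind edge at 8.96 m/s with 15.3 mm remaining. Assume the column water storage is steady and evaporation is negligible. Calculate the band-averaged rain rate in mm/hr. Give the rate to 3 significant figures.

Column moisture flux per unit crosswind length is F = V × PW.
Inflow: F_in = 12.8 × 48.4 = 619.52 mm·m/s
Outflow: F_out = 8.96 × 15.3 = 137.088 mm·m/s
Steady-state rate R = (F_in − F_out)/L = (619.52 − 137.088) / 238000 m = 2.027e-03 mm/s.
R = 2.027e-03 × 3600 = 7.30 mm/hr.

R ≈ 7.30 mm/hr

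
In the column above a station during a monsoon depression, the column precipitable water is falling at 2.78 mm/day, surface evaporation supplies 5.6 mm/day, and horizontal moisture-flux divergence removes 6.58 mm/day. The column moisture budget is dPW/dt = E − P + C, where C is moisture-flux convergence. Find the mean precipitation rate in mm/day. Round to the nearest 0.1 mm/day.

P ≈ 1.8 mm/day

dPW/dt = -2.78 mm/day.
P = E + C − dPW/dt = 5.6 + (-6.58) − (-2.78) = 1.8 mm/day.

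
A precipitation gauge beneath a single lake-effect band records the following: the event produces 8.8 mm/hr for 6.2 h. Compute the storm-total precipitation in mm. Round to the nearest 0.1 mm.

total ≈ 54.6 mm

Total = Σ Rᵢ Δtᵢ = 8.8 × 6.2
      = 54.56 = 54.6 mm.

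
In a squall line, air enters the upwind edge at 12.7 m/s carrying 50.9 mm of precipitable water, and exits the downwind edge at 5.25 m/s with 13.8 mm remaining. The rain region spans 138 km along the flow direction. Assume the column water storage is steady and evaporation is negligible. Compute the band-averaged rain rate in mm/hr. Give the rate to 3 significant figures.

Column moisture flux per unit crosswind length is F = V × PW.
Inflow: F_in = 12.7 × 50.9 = 646.43 mm·m/s
Outflow: F_out = 5.25 × 13.8 = 72.45 mm·m/s
Steady-state rate R = (F_in − F_out)/L = (646.43 − 72.45) / 138000 m = 4.159e-03 mm/s.
R = 4.159e-03 × 3600 = 15.0 mm/hr.

R ≈ 15.0 mm/hr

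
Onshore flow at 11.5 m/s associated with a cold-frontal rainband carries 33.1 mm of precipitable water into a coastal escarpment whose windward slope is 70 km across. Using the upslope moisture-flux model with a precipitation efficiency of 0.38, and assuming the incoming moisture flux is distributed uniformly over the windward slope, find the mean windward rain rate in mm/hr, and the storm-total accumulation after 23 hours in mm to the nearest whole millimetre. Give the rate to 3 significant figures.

R ≈ 7.44 mm/hr; total ≈ 171 mm

Incoming column moisture flux per unit ridge length: F = V × PW = 11.5 × 33.1 = 380.65 mm·m/s.
Spread over the 70 km slope with efficiency ε = 0.38: R = ε·F/W = 0.38 × 380.65 / 70000 m = 2.066e-03 mm/s.
R = 2.066e-03 × 3600 = 7.44 mm/hr.
Over 23 h: total = 7.44 × 23 = 171.12 ≈ 171 mm.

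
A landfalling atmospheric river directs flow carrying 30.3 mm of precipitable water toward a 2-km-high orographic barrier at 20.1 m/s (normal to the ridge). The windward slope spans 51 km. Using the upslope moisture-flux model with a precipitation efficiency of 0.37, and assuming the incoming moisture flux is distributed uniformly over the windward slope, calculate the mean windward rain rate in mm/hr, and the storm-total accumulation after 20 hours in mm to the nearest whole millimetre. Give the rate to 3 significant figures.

R ≈ 15.9 mm/hr; total ≈ 318 mm

Incoming column moisture flux per unit ridge length: F = V × PW = 20.1 × 30.3 = 609.03 mm·m/s.
Spread over the 51 km slope with efficiency ε = 0.37: R = ε·F/W = 0.37 × 609.03 / 51000 m = 4.418e-03 mm/s.
R = 4.418e-03 × 3600 = 15.9 mm/hr.
Over 20 h: total = 15.9 × 20 = 318 mm.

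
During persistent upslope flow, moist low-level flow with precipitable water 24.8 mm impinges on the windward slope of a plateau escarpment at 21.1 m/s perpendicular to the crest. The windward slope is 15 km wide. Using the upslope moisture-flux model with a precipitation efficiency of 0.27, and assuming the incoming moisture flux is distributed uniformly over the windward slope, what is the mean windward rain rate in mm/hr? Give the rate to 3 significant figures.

Incoming column moisture flux per unit ridge length: F = V × PW = 21.1 × 24.8 = 523.28 mm·m/s.
Spread over the 15 km slope with efficiency ε = 0.27: R = ε·F/W = 0.27 × 523.28 / 15000 m = 9.419e-03 mm/s.
R = 9.419e-03 × 3600 = 33.9 mm/hr.

R ≈ 33.9 mm/hr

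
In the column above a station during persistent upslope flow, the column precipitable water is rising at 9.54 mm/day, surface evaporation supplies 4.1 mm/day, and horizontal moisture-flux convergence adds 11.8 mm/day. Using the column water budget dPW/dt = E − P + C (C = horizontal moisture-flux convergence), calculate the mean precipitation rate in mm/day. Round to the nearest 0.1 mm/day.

dPW/dt = +9.54 mm/day.
P = E + C − dPW/dt = 4.1 + (11.8) − (+9.54) = 6.4 mm/day.

P ≈ 6.4 mm/day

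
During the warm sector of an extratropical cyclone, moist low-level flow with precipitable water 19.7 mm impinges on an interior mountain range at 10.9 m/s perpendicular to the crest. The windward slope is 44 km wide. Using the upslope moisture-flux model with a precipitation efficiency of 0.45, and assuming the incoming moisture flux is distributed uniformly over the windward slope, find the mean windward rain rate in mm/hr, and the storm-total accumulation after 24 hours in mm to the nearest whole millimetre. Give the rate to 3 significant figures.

Incoming column moisture flux per unit ridge length: F = V × PW = 10.9 × 19.7 = 214.73 mm·m/s.
Spread over the 44 km slope with efficiency ε = 0.45: R = ε·F/W = 0.45 × 214.73 / 44000 m = 2.196e-03 mm/s.
R = 2.196e-03 × 3600 = 7.91 mm/hr.
Over 24 h: total = 7.91 × 24 = 189.84 ≈ 190 mm.

R ≈ 7.91 mm/hr; total ≈ 190 mm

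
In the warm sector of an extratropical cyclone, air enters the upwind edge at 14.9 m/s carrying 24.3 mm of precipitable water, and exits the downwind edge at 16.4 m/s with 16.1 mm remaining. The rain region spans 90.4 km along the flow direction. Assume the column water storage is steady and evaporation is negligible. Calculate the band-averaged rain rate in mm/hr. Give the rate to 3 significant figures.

R ≈ 3.90 mm/hr

Column moisture flux per unit crosswind length is F = V × PW.
Inflow: F_in = 14.9 × 24.3 = 362.07 mm·m/s
Outflow: F_out = 16.4 × 16.1 = 264.04 mm·m/s
Steady-state rate R = (F_in − F_out)/L = (362.07 − 264.04) / 90400 m = 1.084e-03 mm/s.
R = 1.084e-03 × 3600 = 3.90 mm/hr.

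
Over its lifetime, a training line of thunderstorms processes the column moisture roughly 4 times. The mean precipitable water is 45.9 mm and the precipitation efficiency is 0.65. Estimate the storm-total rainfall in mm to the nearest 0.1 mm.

Each cycle deposits ε × PW = 0.65 × 45.9 = 29.835 mm.
Over 4 cycles: 4 × 29.835 = 119.3 mm.

rainfall ≈ 119.3 mm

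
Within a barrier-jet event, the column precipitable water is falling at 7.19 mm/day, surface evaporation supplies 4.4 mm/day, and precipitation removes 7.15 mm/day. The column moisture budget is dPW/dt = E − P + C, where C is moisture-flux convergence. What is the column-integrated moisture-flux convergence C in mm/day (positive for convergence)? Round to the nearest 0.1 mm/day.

C ≈ -4.4 mm/day

dPW/dt = -7.19 mm/day.
C = dPW/dt − E + P = (-7.19) − 4.4 + 7.15 = -4.4 mm/day.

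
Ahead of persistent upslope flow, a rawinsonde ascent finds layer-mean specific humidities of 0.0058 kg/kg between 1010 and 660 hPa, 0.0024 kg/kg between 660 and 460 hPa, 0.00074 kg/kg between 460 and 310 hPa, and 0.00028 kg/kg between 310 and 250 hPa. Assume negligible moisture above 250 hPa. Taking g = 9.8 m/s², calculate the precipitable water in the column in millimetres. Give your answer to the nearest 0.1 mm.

Precipitable water is the column-integrated vapour mass per unit area: PW = (1/g) Σ q̄ Δp, with q in kg/kg and Δp in Pa (1 kg/m² of water = 1 mm).
Layer 1010–660 hPa: Δp = 350 hPa = 35000 Pa, q̄ = 0.0058 kg/kg → 0.0058 × 35000 / 9.8 = 20.71 mm
Layer 660–460 hPa: Δp = 200 hPa = 20000 Pa, q̄ = 0.0024 kg/kg → 0.0024 × 20000 / 9.8 = 4.90 mm
Layer 460–310 hPa: Δp = 150 hPa = 15000 Pa, q̄ = 0.00074 kg/kg → 0.00074 × 15000 / 9.8 = 1.13 mm
Layer 310–250 hPa: Δp = 60 hPa = 6000 Pa, q̄ = 0.00028 kg/kg → 0.00028 × 6000 / 9.8 = 0.17 mm
PW = 20.71 + 4.90 + 1.13 + 0.17 = 26.91 ≈ 26.9 mm.

PW ≈ 26.9 mm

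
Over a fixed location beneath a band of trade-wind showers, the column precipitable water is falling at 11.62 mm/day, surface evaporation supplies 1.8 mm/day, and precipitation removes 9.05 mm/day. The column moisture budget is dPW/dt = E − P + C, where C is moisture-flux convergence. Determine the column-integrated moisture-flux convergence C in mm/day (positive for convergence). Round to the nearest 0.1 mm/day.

dPW/dt = -11.62 mm/day.
C = dPW/dt − E + P = (-11.62) − 1.8 + 9.05 = -4.4 mm/day.

C ≈ -4.4 mm/day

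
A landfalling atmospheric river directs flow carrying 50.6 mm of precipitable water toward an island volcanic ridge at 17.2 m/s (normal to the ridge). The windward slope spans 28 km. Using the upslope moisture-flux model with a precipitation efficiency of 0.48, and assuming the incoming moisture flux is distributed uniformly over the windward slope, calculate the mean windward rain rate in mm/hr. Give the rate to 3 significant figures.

Incoming column moisture flux per unit ridge length: F = V × PW = 17.2 × 50.6 = 870.32 mm·m/s.
Spread over the 28 km slope with efficiency ε = 0.48: R = ε·F/W = 0.48 × 870.32 / 28000 m = 1.492e-02 mm/s.
R = 1.492e-02 × 3600 = 53.7 mm/hr.

R ≈ 53.7 mm/hr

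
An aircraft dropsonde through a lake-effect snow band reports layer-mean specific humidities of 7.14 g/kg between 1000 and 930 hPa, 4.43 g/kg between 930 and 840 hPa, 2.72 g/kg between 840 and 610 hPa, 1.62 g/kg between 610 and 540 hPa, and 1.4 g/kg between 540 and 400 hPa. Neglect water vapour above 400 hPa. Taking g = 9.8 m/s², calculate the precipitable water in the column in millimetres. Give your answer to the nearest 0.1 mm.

Precipitable water is the column-integrated vapour mass per unit area: PW = (1/g) Σ q̄ Δp, with q in kg/kg and Δp in Pa (1 kg/m² of water = 1 mm).
Layer 1000–930 hPa: Δp = 70 hPa = 7000 Pa, q̄ = 0.00714 kg/kg → 0.00714 × 7000 / 9.8 = 5.10 mm
Layer 930–840 hPa: Δp = 90 hPa = 9000 Pa, q̄ = 0.00443 kg/kg → 0.00443 × 9000 / 9.8 = 4.07 mm
Layer 840–610 hPa: Δp = 230 hPa = 23000 Pa, q̄ = 0.00272 kg/kg → 0.00272 × 23000 / 9.8 = 6.38 mm
Layer 610–540 hPa: Δp = 70 hPa = 7000 Pa, q̄ = 0.00162 kg/kg → 0.00162 × 7000 / 9.8 = 1.16 mm
Layer 540–400 hPa: Δp = 140 hPa = 14000 Pa, q̄ = 0.0014 kg/kg → 0.0014 × 14000 / 9.8 = 2.00 mm
PW = 5.10 + 4.07 + 6.38 + 1.16 + 2.00 = 18.71 ≈ 18.7 mm.

PW ≈ 18.7 mm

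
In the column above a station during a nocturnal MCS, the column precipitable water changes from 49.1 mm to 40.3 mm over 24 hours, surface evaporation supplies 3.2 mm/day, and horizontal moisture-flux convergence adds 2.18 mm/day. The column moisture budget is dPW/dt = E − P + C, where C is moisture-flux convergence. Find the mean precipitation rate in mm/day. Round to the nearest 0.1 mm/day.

P ≈ 14.2 mm/day

dPW/dt = (40.3 − 49.1) mm / (24/24 day) = -8.800 mm/day.
P = E + C − dPW/dt = 3.2 + (2.18) − (-8.800) = 14.2 mm/day.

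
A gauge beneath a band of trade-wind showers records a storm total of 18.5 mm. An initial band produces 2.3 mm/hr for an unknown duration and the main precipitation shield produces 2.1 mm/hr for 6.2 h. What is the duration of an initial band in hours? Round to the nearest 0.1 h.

Known phases: 2.1 × 6.2 = 13.02 mm.
Remaining depth = 18.5 − 13.02 = 5.48 mm.
Duration = 5.48 / 2.3 = 2.4 h.

duration ≈ 2.4 h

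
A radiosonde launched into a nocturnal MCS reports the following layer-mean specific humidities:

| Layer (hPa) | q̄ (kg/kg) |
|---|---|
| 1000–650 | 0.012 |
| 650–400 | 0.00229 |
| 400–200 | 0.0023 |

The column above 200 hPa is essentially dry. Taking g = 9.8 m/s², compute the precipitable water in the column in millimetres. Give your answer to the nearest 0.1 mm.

Precipitable water is the column-integrated vapour mass per unit area: PW = (1/g) Σ q̄ Δp, with q in kg/kg and Δp in Pa (1 kg/m² of water = 1 mm).
Layer 1000–650 hPa: Δp = 350 hPa = 35000 Pa, q̄ = 0.012 kg/kg → 0.012 × 35000 / 9.8 = 42.86 mm
Layer 650–400 hPa: Δp = 250 hPa = 25000 Pa, q̄ = 0.00229 kg/kg → 0.00229 × 25000 / 9.8 = 5.84 mm
Layer 400–200 hPa: Δp = 200 hPa = 20000 Pa, q̄ = 0.0023 kg/kg → 0.0023 × 20000 / 9.8 = 4.69 mm
PW = 42.86 + 5.84 + 4.69 = 53.39 ≈ 53.4 mm.

PW ≈ 53.4 mm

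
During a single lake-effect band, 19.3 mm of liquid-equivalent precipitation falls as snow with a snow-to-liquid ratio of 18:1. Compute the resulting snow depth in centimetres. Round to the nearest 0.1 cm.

Snow depth = liquid × ratio = 19.3 mm × 18 = 347.4 mm = 34.7 cm.

snow depth ≈ 34.7 cm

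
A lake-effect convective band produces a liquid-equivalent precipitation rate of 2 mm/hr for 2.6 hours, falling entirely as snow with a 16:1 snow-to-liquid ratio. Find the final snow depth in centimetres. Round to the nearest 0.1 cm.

snow depth ≈ 8.3 cm

Liquid-equivalent depth = 2 × 2.6 = 5.2 mm.
Snow depth = 5.2 mm × 16 = 83.2 mm = 8.3 cm.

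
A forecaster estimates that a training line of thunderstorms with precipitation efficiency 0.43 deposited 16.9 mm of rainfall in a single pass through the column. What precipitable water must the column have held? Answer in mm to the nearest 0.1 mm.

PW ≈ 39.3 mm

PW = rainfall / ε = 16.9 / 0.43 = 39.3 mm.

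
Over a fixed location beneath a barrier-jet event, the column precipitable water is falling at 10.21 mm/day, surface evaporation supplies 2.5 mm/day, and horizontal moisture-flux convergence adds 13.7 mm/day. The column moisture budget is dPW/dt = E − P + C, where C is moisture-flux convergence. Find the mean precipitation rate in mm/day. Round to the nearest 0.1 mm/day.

P ≈ 26.4 mm/day

dPW/dt = -10.21 mm/day.
P = E + C − dPW/dt = 2.5 + (13.7) − (-10.21) = 26.4 mm/day.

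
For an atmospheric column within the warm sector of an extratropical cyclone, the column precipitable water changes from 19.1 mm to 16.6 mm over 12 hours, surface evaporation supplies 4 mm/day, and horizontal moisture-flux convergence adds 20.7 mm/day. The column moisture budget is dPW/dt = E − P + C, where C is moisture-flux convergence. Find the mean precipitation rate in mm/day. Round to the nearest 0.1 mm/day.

dPW/dt = (16.6 − 19.1) mm / (12/24 day) = -5.000 mm/day.
P = E + C − dPW/dt = 4 + (20.7) − (-5.000) = 29.7 mm/day.

P ≈ 29.7 mm/day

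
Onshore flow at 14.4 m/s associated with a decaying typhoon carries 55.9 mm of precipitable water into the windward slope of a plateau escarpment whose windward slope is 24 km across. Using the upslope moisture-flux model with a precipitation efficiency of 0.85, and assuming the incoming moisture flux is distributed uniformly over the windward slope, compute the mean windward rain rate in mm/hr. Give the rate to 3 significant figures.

Incoming column moisture flux per unit ridge length: F = V × PW = 14.4 × 55.9 = 804.96 mm·m/s.
Spread over the 24 km slope with efficiency ε = 0.85: R = ε·F/W = 0.85 × 804.96 / 24000 m = 2.851e-02 mm/s.
R = 2.851e-02 × 3600 = 103 mm/hr.

R ≈ 103 mm/hr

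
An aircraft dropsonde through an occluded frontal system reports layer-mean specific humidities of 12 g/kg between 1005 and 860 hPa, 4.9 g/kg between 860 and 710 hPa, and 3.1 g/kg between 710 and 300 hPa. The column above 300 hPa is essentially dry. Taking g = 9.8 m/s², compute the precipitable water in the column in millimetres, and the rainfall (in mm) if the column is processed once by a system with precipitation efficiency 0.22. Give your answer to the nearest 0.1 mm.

PW ≈ 38.2 mm; rainfall ≈ 8.4 mm

Precipitable water is the column-integrated vapour mass per unit area: PW = (1/g) Σ q̄ Δp, with q in kg/kg and Δp in Pa (1 kg/m² of water = 1 mm).
Layer 1005–860 hPa: Δp = 145 hPa = 14500 Pa, q̄ = 0.012 kg/kg → 0.012 × 14500 / 9.8 = 17.76 mm
Layer 860–710 hPa: Δp = 150 hPa = 15000 Pa, q̄ = 0.0049 kg/kg → 0.0049 × 15000 / 9.8 = 7.50 mm
Layer 710–300 hPa: Δp = 410 hPa = 41000 Pa, q̄ = 0.0031 kg/kg → 0.0031 × 41000 / 9.8 = 12.97 mm
PW = 17.76 + 7.50 + 12.97 = 38.23 ≈ 38.2 mm.
Rainfall = ε × PW = 0.22 × 38.2 = 8.4 mm.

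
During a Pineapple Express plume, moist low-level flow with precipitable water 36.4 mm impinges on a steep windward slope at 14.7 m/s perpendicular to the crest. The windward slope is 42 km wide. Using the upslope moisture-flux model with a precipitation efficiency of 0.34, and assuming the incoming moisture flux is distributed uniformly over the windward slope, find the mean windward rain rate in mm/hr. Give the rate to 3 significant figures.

Incoming column moisture flux per unit ridge length: F = V × PW = 14.7 × 36.4 = 535.08 mm·m/s.
Spread over the 42 km slope with efficiency ε = 0.34: R = ε·F/W = 0.34 × 535.08 / 42000 m = 4.332e-03 mm/s.
R = 4.332e-03 × 3600 = 15.6 mm/hr.

R ≈ 15.6 mm/hr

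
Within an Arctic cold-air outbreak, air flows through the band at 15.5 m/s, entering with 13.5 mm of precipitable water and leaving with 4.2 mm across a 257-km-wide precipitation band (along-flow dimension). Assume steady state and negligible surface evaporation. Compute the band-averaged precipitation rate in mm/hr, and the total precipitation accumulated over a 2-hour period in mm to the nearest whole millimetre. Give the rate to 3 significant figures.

Column moisture flux per unit crosswind length is F = V × PW.
Inflow: F_in = 15.5 × 13.5 = 209.25 mm·m/s
Outflow: F_out = 15.5 × 4.2 = 65.1 mm·m/s
Steady-state rate R = (F_in − F_out)/L = (209.25 − 65.1) / 257000 m = 5.609e-04 mm/s.
R = 5.609e-04 × 3600 = 2.02 mm/hr.
Over 2 h: total = 2.02 × 2 = 4.04 ≈ 4 mm.

R ≈ 2.02 mm/hr; total ≈ 4 mm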